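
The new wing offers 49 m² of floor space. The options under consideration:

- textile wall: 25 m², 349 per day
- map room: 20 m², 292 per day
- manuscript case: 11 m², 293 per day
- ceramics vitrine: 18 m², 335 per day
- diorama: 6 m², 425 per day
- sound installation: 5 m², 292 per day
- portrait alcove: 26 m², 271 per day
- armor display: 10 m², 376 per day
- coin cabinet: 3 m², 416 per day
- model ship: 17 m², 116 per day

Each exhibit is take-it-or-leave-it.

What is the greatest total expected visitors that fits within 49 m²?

1858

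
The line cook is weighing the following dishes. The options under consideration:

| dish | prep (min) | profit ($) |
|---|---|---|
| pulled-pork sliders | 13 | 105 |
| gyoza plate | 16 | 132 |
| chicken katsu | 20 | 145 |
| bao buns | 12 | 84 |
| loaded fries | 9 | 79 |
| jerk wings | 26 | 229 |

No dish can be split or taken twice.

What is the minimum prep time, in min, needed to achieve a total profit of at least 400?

48

Look for the lowest-prep combination reaching 400.
Taking pulled-pork sliders + loaded fries + jerk wings gives 413 (≥ 400) for 48 min.
Below 48 min the best achievable stays under 400.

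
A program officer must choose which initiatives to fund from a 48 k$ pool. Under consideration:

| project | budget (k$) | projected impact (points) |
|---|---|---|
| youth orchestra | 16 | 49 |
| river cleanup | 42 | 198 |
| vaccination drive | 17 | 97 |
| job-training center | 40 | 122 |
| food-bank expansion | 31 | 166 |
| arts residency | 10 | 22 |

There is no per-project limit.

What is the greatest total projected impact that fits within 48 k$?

263

Density check — vaccination drive 5.71, food-bank expansion 5.35, river cleanup 4.71, youth orchestra 3.06 are the best per k$.
A density-first pass picks 2×vaccination drive + arts residency — 216 at 44 k$.
The 27 k$ tied up in vaccination drive and arts residency is better spent on food-bank expansion — total rises to 263 (48 k$).
No other feasible combination exceeds 263.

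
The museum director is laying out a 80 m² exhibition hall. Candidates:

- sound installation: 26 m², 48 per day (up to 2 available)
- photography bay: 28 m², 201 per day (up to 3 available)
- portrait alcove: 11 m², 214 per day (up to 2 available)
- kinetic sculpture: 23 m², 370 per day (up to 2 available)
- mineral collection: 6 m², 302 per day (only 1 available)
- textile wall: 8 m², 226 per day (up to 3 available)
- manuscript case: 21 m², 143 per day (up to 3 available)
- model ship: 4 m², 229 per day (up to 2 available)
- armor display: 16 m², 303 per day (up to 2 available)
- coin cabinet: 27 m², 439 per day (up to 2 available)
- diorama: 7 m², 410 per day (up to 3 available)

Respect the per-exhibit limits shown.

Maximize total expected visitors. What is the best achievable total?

Ranking by ratio (expected visitors/m²): diorama 58.57, model ship 57.25, mineral collection 50.33.
Greedy by ratio would take portrait alcove + mineral collection + 3×textile wall + 2×model ship + 3×diorama: 70 m² used, total 2882.
Dropping portrait alcove frees 11 m²; slotting in armor display (16 m²) lifts the total to 2971 at 75 m².

2971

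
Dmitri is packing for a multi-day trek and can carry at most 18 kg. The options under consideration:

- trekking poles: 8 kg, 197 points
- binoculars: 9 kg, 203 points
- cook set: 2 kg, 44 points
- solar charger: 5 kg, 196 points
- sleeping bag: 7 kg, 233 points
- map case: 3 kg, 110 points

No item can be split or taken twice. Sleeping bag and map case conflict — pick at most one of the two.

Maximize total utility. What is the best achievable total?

547

Ranking by ratio (utility/kg): solar charger 39.20, map case 36.67, sleeping bag 33.29, trekking poles 24.62.
Taking trekking poles + cook set + solar charger + map case: 18 kg used, 547 in utility.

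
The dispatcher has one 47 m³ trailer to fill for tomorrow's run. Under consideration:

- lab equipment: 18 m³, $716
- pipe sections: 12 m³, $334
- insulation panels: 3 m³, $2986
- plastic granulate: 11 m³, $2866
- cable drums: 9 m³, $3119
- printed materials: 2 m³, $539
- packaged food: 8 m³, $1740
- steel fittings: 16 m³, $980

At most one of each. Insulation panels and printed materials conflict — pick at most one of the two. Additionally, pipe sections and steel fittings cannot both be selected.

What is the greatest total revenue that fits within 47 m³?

Best packing: insulation panels + plastic granulate + cable drums + packaged food + steel fittings — 47 m³, 11691 total.

11691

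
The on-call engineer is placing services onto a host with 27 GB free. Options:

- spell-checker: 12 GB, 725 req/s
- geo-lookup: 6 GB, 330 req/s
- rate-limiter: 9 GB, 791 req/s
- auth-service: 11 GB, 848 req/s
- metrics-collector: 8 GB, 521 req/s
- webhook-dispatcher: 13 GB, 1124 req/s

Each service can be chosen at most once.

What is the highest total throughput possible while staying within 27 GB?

1975

Filling by ratio: rate-limiter + webhook-dispatcher for 1915, with 5 GB left unused.
Dropping rate-limiter frees 9 GB; slotting in geo-lookup + metrics-collector (14 GB) lifts the total to 1975 at 27 GB.
Every other selection either busts 27 GB or fails to beat 1975.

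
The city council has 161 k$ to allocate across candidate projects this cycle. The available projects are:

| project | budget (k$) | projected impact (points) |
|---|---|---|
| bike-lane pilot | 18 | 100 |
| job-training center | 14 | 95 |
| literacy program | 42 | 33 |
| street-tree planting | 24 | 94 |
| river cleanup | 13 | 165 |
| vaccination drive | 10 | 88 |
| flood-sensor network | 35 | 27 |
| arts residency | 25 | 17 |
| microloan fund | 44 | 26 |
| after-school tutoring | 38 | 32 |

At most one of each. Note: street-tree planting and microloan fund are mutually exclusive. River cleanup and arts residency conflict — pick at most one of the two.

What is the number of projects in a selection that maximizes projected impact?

7

Optimal total is 607.
For example bike-lane pilot + job-training center + literacy program + street-tree planting + river cleanup + vaccination drive + after-school tutoring achieves it, using 159 k$.
All optima have 7 projects.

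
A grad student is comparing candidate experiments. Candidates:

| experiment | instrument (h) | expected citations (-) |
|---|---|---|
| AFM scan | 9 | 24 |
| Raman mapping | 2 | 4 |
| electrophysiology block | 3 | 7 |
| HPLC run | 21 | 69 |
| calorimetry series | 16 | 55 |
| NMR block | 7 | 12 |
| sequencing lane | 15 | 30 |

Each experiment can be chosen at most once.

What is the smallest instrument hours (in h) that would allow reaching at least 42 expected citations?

16

Need the lightest bundle worth ≥ 42.
Taking calorimetry series gives 55 (≥ 42) for 16 h.
Below 16 h the best achievable stays under 42.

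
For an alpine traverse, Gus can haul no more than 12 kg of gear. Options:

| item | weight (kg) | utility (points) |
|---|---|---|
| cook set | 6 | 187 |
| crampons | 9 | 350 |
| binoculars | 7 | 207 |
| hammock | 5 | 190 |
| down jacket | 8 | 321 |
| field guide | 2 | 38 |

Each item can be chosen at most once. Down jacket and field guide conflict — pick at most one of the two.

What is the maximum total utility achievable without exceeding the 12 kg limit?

397

Binoculars + hammock uses 12 of the 12 kg and totals 397.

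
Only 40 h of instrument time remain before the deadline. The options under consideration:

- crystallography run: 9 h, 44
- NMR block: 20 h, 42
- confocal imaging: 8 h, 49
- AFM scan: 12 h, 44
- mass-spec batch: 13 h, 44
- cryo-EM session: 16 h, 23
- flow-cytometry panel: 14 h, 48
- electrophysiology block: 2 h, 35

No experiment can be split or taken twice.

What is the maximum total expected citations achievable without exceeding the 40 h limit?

The ratio heuristic lands on crystallography run + confocal imaging + AFM scan + electrophysiology block (172) but leaves 9 h idle.
The 12 h tied up in AFM scan is better spent on flow-cytometry panel — total rises to 176 (33 h).
Confocal imaging + AFM scan + flow-cytometry panel + electrophysiology block matches that 176 at 36 h; no feasible combination exceeds it.

176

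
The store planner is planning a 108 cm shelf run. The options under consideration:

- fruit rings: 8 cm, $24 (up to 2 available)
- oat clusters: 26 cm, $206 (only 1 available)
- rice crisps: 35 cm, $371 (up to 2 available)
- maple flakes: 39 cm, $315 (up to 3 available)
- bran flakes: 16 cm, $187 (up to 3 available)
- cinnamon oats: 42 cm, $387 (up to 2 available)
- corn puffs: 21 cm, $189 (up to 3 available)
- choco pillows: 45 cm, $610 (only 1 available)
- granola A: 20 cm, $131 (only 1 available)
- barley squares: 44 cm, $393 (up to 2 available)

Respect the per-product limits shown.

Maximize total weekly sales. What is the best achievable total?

Filling by ratio: fruit rings + 3×bran flakes + choco pillows for 1195, with 7 cm left unused.
Replace bran flakes with corn puffs: the trade gains 2 net, giving 1197 at 106 cm.
Every other selection either busts 108 cm or exceeds an availability limit or fails to beat 1197.

1197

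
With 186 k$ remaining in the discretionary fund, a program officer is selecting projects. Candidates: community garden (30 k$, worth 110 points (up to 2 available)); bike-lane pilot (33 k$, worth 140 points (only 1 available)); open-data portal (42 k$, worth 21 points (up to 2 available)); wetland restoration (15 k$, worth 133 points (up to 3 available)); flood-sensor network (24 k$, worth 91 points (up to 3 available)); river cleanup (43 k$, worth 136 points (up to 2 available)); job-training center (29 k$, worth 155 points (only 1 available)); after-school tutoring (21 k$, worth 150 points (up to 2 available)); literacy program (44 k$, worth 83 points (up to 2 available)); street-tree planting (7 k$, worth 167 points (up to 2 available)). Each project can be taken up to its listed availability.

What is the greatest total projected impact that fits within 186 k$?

1389

Greedy by ratio would take bike-lane pilot + 3×wetland restoration + job-training center + 2×after-school tutoring + 2×street-tree planting: 163 k$ used, total 1328.
The 33 k$ tied up in bike-lane pilot is better spent on community garden + flood-sensor network — total rises to 1389 (184 k$).
The spare 2 k$ is too small for any remaining project, and no exchange beats 1389.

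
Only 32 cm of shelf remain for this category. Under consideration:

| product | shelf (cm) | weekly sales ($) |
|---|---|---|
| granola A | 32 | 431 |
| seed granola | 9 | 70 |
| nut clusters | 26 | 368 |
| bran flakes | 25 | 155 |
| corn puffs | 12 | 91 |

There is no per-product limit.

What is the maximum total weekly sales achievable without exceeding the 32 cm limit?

Filling by ratio: nut clusters for 368, with 6 cm left unused.
Dropping nut clusters frees 26 cm; slotting in granola A (32 cm) lifts the total to 431 at 32 cm.
That's the maximum — no swap from here does better than 431.

431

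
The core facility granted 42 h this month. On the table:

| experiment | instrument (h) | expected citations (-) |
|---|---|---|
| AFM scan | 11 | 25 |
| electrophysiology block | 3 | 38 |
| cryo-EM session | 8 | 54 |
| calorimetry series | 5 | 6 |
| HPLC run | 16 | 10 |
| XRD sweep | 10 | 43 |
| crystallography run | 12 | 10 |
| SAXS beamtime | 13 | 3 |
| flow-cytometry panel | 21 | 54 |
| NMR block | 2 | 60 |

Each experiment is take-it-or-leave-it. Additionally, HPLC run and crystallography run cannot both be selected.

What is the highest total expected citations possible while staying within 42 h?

226

AFM scan + electrophysiology block + cryo-EM session + calorimetry series + XRD sweep + NMR block uses 39 of the 42 h and totals 226.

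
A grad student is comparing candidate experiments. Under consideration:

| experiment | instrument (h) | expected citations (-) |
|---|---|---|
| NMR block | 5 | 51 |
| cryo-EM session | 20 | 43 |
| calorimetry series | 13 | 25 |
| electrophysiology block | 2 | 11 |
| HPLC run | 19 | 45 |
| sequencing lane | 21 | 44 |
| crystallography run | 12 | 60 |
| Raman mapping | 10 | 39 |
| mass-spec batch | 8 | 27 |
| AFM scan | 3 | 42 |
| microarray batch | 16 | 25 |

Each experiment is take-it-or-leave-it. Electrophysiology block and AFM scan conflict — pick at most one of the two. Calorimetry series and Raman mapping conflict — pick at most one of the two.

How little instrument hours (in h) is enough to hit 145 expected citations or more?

20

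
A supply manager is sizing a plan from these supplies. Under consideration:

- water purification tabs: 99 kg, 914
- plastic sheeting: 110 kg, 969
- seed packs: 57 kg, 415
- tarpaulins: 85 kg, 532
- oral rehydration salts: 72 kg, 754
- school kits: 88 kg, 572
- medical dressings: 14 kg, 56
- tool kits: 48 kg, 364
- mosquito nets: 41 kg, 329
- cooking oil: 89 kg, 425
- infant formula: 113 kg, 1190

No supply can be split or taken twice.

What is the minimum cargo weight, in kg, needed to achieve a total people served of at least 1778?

185

Minimise kg subject to total people served ≥ 1778.
oral rehydration salts + infant formula: 1944 people served at 185 kg.
Below 185 kg the best achievable stays under 1778.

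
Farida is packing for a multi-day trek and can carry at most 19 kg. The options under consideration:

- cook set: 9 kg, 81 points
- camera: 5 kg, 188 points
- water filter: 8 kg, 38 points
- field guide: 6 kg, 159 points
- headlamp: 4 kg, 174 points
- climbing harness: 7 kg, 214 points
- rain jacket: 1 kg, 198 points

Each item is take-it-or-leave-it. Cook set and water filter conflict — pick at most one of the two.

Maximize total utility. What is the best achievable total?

Ranking by ratio (utility/kg): rain jacket 198.00, headlamp 43.50, camera 37.60.
Best packing: camera + headlamp + climbing harness + rain jacket — 17 kg, 774 total.
An exhaustive check of the 128 subsets confirms 774.

774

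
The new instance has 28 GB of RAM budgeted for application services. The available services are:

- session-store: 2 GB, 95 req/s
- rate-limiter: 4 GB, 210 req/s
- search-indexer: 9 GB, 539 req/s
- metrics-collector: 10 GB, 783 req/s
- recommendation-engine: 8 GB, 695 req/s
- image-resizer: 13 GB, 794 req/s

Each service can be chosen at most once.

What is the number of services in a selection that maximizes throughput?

Optimal total is 2017.
One optimal bundle: search-indexer + metrics-collector + recommendation-engine (27 GB).
Every optimal selection uses 3 services.

3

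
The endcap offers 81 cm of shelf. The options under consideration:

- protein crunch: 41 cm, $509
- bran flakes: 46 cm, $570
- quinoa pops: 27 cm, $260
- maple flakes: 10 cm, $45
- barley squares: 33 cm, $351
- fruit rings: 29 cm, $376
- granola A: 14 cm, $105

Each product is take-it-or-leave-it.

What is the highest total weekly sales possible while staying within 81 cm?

Ranking by ratio (weekly sales/cm): fruit rings 12.97, protein crunch 12.41, bran flakes 12.39, barley squares 10.64.
A density-first pass picks protein crunch + maple flakes + fruit rings — 930 at 80 cm.
Dropping protein crunch and maple flakes frees 51 cm; slotting in bran flakes (46 cm) lifts the total to 946 at 75 cm.

946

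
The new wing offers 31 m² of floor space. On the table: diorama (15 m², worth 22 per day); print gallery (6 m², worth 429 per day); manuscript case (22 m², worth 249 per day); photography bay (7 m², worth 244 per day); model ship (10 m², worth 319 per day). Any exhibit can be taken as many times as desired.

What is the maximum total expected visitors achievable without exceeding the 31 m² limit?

2145

Ranking by ratio (expected visitors/m²): print gallery 71.50, photography bay 34.86, model ship 31.90.
Taking 5×print gallery: 30 m² used, 2145 in expected visitors.
That's the maximum — no swap from here does better than 2145.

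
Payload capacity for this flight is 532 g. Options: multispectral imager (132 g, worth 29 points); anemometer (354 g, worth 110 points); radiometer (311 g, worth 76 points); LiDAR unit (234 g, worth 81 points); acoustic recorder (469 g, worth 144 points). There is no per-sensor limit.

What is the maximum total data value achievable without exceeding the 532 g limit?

Ranking by ratio (data value/g): LiDAR unit 0.35, anemometer 0.31, acoustic recorder 0.31, radiometer 0.24.
Best packing: 2×LiDAR unit — 468 g, 162 total.
Every other selection either busts 532 g or fails to beat 162.

162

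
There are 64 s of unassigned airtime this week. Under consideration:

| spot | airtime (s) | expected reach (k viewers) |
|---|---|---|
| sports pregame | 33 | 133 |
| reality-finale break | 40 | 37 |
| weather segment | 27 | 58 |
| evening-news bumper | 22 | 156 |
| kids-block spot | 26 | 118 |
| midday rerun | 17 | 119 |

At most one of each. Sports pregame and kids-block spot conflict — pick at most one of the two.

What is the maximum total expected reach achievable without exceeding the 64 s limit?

Greedy by ratio would take evening-news bumper + midday rerun: 39 s used, total 275.
The 17 s tied up in midday rerun is better spent on sports pregame — total rises to 289 (55 s).
Next best is evening-news bumper + midday rerun at 275 (39 s) — short by 14.

289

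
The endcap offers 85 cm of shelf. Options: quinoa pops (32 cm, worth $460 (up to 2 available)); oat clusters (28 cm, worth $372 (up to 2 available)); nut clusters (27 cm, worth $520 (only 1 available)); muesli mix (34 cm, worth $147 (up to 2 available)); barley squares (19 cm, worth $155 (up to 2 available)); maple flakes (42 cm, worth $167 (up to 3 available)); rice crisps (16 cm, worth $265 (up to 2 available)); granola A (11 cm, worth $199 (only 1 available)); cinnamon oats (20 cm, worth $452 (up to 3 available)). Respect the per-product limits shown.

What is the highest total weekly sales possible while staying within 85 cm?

By weekly sales per cm: cinnamon oats 22.60, nut clusters 19.26, granola A 18.09 lead.
A density-first pass picks granola A + 3×cinnamon oats — 1555 at 71 cm.
Replace granola A and cinnamon oats with nut clusters + rice crisps: the trade gains 134 net, giving 1689 at 83 cm.

1689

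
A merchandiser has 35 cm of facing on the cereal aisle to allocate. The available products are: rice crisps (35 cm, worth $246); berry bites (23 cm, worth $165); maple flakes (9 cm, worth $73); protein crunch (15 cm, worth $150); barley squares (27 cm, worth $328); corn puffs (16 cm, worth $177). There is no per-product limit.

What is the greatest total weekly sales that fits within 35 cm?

354

A density-first pass picks barley squares — 328 at 27 cm.
Dropping barley squares frees 27 cm; slotting in 2×corn puffs (32 cm) lifts the total to 354 at 32 cm.
Every other selection either busts 35 cm or fails to beat 354.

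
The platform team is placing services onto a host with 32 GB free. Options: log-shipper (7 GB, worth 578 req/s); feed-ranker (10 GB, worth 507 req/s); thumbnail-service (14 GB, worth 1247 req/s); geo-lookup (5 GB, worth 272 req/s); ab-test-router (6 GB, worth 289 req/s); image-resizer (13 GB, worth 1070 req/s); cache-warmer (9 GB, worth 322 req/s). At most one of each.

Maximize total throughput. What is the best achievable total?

2589

Ranking by ratio (throughput/GB): thumbnail-service 89.07, log-shipper 82.57, image-resizer 82.31, geo-lookup 54.40.
Taking the top-ratio services first gives log-shipper + thumbnail-service + geo-lookup + ab-test-router for 2386 (32 GB).
Replace log-shipper and ab-test-router with image-resizer: the trade gains 203 net, giving 2589 at 32 GB.
Next best is log-shipper + thumbnail-service + geo-lookup + ab-test-router at 2386 (32 GB) — short by 203.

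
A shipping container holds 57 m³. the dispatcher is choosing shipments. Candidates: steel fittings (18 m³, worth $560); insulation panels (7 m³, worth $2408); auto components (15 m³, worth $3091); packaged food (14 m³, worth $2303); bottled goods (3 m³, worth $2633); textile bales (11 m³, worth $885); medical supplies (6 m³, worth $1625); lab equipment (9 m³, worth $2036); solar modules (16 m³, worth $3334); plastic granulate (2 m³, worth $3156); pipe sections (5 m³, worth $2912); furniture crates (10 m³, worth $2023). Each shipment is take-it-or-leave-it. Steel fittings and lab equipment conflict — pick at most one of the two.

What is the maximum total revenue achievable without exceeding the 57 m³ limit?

19884

The ratio heuristic lands on insulation panels + bottled goods + medical supplies + lab equipment + solar modules + plastic granulate + pipe sections (18104) but leaves 9 m³ idle.
Replace solar modules with auto components + furniture crates: the trade gains 1780 net, giving 19884 at 57 m³.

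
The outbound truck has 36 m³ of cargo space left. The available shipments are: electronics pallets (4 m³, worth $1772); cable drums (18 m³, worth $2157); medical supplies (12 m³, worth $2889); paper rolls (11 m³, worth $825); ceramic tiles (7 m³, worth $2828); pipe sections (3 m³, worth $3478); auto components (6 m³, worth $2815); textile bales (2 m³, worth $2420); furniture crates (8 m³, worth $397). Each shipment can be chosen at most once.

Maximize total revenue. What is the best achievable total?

16202

By revenue per m³: textile bales 1210.00, pipe sections 1159.33, auto components 469.17, electronics pallets 443.00 lead.
Taking electronics pallets + medical supplies + ceramic tiles + pipe sections + auto components + textile bales: 34 m³ used, 16202 in revenue.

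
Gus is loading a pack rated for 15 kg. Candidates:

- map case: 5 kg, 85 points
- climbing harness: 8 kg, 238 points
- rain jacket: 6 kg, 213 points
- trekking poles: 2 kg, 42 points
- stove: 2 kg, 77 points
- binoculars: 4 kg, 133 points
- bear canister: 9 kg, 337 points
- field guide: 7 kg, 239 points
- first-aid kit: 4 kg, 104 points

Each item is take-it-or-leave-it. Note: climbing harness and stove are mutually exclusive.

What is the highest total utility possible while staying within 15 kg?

550

Density check — stove 38.50, bear canister 37.44, rain jacket 35.50, field guide 34.14 are the best per kg.
Greedy by ratio would take stove + binoculars + bear canister: 15 kg used, total 547.
Replace stove and binoculars with rain jacket: the trade gains 3 net, giving 550 at 15 kg.
The closest alternative, stove + binoculars + bear canister, reaches only 547.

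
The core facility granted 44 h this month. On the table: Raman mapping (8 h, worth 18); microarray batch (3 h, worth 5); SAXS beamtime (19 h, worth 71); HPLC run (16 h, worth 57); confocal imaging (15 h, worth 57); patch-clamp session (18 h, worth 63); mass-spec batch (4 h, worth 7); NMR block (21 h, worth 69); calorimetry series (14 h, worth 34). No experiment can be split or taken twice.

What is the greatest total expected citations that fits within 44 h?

By expected citations per h: confocal imaging 3.80, SAXS beamtime 3.74, HPLC run 3.56 lead.
Filling by ratio: Raman mapping + SAXS beamtime + confocal imaging for 146, with 2 h left unused.
The 23 h tied up in Raman mapping and confocal imaging is better spent on mass-spec batch + NMR block — total rises to 147 (44 h).

147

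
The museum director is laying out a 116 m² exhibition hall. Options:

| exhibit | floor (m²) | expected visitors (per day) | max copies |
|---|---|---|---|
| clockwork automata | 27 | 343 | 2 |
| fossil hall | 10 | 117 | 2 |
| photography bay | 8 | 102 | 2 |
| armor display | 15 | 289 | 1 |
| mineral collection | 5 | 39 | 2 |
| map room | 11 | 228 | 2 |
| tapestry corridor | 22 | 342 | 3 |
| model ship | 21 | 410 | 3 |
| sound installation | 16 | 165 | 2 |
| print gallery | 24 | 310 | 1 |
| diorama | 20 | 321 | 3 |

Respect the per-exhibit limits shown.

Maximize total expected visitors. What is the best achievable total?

2179

The ratio ordering already packs tightly: 2×photography bay + armor display + 2×map room + 3×model ship, 116 m², 2179.
Every other selection either busts 116 m² or exceeds an availability limit or fails to beat 2179.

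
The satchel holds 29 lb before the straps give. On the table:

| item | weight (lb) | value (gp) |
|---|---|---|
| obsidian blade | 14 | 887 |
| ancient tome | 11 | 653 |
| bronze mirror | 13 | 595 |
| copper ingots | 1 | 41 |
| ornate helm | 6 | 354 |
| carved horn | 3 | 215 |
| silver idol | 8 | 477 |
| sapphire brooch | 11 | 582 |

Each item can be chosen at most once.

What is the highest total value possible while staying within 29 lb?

Ranking by ratio (value/lb): carved horn 71.67, obsidian blade 63.36, silver idol 59.62.
Taking the top-ratio items first gives obsidian blade + copper ingots + carved horn + silver idol for 1620 (26 lb).
The 8 lb tied up in silver idol is better spent on ancient tome — total rises to 1796 (29 lb).
Next best is obsidian blade + copper ingots + ornate helm + silver idol at 1759 (29 lb) — short by 37.

1796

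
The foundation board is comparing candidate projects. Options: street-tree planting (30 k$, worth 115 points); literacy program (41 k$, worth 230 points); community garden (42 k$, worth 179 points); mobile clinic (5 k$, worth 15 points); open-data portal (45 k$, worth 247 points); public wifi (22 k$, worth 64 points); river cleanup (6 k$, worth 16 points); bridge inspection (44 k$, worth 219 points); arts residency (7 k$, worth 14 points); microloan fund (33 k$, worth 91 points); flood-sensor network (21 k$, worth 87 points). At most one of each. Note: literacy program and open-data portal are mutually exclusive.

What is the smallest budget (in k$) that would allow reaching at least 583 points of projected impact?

Minimise k$ subject to total projected impact ≥ 583.
Taking mobile clinic + open-data portal + river cleanup + bridge inspection + flood-sensor network gives 584 (≥ 583) for 121 k$.
Below 121 k$ the best achievable stays under 583.

121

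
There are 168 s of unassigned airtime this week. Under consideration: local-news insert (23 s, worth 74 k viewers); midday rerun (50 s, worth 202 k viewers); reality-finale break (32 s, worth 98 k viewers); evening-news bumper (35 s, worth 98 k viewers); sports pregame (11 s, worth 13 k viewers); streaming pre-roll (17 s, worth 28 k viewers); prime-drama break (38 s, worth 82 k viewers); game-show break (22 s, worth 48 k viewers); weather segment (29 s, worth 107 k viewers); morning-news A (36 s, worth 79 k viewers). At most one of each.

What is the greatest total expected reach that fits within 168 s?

553

Ranking by ratio (expected reach/s): midday rerun 4.04, weather segment 3.69, local-news insert 3.22.
Filling by ratio: local-news insert + midday rerun + reality-finale break + sports pregame + game-show break + weather segment for 542, with 1 s left unused.
Replace local-news insert and sports pregame with evening-news bumper: the trade gains 11 net, giving 553 at 168 s.
Nothing else within 168 s beats 553.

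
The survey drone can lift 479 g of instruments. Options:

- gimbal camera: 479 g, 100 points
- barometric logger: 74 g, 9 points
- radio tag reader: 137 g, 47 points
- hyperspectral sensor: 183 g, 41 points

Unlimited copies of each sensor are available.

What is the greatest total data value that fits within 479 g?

141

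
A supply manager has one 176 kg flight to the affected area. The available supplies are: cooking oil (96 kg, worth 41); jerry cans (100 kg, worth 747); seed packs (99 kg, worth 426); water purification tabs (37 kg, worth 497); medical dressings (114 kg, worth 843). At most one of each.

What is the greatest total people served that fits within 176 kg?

1340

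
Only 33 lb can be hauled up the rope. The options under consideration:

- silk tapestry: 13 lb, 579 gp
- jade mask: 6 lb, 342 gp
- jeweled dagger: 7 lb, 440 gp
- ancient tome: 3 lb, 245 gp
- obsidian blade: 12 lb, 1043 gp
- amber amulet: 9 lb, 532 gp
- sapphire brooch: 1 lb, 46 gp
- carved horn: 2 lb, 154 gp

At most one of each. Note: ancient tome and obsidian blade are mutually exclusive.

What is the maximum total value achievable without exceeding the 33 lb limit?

2215

Ranking by ratio (value/lb): obsidian blade 86.92, ancient tome 81.67, carved horn 77.00, jeweled dagger 62.86.
Best packing: jeweled dagger + obsidian blade + amber amulet + sapphire brooch + carved horn — 31 lb, 2215 total.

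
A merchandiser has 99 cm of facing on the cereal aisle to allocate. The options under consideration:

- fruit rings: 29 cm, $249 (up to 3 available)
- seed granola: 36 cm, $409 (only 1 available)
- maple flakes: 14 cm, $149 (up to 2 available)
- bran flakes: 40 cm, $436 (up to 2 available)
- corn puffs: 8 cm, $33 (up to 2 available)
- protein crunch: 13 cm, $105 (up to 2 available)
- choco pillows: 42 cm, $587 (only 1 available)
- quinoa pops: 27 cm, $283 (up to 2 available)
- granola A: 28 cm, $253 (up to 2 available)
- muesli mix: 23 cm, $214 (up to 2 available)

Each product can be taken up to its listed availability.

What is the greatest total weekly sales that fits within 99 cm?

1172

The ratio heuristic lands on seed granola + maple flakes + choco pillows (1145) but leaves 7 cm idle.
Replace seed granola with bran flakes: the trade gains 27 net, giving 1172 at 96 cm.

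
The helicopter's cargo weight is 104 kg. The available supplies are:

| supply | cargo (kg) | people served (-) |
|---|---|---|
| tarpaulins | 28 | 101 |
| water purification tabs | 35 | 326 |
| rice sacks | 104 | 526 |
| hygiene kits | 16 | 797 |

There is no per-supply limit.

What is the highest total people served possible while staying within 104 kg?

Best packing: 6×hygiene kits — 96 kg, 4782 total.
No other feasible combination exceeds 4782.

4782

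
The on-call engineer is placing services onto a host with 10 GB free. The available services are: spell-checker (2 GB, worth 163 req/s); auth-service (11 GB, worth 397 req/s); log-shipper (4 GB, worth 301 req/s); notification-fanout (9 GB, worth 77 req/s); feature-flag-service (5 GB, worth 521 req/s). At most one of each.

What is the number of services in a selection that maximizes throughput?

2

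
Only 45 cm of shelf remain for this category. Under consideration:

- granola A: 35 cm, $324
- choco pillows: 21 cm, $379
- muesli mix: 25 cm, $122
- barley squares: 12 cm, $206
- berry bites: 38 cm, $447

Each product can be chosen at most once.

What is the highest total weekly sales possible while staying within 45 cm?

Choco pillows + barley squares uses 33 of the 45 cm and totals 585.
Next best is berry bites at 447 (38 cm) — short by 138.

585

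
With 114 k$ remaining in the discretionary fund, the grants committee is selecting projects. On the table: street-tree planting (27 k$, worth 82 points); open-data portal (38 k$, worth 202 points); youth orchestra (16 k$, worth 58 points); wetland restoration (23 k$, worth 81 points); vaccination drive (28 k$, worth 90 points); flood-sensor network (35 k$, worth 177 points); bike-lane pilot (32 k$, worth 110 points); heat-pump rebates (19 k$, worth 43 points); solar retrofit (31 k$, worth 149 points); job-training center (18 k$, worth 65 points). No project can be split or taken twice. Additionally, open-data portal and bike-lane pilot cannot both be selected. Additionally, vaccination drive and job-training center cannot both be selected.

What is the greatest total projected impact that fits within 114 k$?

528

Best packing: open-data portal + flood-sensor network + solar retrofit — 104 k$, 528 total.
Next best is open-data portal + wetland restoration + flood-sensor network + job-training center at 525 (114 k$) — short by 3.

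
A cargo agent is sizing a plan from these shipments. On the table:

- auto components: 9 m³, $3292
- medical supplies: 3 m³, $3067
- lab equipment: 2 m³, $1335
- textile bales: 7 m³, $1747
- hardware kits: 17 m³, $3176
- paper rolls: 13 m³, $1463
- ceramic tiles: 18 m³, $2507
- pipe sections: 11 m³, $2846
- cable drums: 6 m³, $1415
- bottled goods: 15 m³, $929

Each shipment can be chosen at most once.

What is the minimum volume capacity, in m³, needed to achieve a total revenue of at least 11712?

31

Minimise m³ subject to total revenue ≥ 11712.
Taking auto components + medical supplies + lab equipment + pipe sections + cable drums gives 11955 (≥ 11712) for 31 m³.
Any bundle with less than 31 m³ falls short of 11712.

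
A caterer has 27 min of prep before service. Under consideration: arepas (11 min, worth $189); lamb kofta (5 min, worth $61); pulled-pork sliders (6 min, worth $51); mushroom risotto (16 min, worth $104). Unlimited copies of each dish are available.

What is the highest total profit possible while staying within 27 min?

The ratio ordering already packs tightly: 2×arepas + lamb kofta, 27 min, 439.
Every other selection either busts 27 min or fails to beat 439.

439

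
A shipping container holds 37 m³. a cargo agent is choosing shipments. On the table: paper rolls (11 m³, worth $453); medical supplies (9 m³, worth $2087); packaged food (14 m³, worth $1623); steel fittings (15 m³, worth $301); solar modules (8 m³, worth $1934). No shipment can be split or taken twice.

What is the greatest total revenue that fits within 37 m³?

Taking medical supplies + packaged food + solar modules: 31 m³ used, 5644 in revenue.
That's the maximum — no swap from here does better than 5644.

5644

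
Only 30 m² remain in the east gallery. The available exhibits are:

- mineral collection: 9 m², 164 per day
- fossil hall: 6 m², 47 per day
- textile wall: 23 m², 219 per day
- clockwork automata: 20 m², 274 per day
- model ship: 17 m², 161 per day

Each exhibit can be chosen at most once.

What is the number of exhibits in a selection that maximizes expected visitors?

2

Optimal total is 438.
For example mineral collection + clockwork automata achieves it, using 29 m².
All optima have 2 exhibits.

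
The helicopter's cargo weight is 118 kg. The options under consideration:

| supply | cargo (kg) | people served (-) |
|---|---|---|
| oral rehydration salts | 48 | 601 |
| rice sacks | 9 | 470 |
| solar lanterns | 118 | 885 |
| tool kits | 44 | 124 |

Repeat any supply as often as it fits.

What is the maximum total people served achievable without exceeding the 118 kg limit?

13×rice sacks uses 117 of the 118 kg and totals 6110.
No other feasible combination exceeds 6110.

6110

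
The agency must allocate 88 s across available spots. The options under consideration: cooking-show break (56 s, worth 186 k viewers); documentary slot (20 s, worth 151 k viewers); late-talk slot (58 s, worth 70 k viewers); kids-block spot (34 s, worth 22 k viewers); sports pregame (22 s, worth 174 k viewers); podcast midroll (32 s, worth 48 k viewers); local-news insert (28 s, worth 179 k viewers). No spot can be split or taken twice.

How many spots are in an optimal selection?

Optimal total is 504.
documentary slot + sports pregame + local-news insert hits 504 at 70 s.
All optima have 3 spots.

3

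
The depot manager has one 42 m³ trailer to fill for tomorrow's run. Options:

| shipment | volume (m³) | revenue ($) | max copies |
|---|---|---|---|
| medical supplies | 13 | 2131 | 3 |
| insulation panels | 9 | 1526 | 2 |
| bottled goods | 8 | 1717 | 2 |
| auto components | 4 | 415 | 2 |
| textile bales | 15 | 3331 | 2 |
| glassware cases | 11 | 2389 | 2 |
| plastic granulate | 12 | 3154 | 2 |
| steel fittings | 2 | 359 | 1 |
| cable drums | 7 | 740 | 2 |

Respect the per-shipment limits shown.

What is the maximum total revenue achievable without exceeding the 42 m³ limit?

10101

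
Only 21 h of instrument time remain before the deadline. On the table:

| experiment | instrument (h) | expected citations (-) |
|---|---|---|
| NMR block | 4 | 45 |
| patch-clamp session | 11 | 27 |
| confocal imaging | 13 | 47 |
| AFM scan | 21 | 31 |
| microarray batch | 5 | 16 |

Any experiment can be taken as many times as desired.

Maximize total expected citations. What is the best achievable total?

By expected citations per h: NMR block 11.25, confocal imaging 3.62, microarray batch 3.20 lead.
Best packing: 5×NMR block — 20 h, 225 total.
Nothing else within 21 h beats 225.

225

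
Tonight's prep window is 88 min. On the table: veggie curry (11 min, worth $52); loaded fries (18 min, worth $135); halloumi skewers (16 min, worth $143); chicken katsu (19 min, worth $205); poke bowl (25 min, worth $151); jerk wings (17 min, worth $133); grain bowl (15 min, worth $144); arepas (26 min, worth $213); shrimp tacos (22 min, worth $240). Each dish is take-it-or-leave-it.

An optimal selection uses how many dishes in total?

Optimal total is 802.
One optimal bundle: chicken katsu + grain bowl + arepas + shrimp tacos (82 min).
All optima have 4 dishes.

4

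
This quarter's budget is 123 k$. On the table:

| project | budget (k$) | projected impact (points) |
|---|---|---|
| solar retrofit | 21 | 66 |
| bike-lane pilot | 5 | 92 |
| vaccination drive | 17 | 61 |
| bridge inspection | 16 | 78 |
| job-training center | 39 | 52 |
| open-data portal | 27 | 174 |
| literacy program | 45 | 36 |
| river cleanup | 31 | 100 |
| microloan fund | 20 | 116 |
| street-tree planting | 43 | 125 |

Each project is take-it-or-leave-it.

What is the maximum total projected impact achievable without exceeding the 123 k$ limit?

626

By projected impact per k$: bike-lane pilot 18.40, open-data portal 6.44, microloan fund 5.80, bridge inspection 4.88 lead.
Greedy by ratio would take bike-lane pilot + vaccination drive + bridge inspection + open-data portal + river cleanup + microloan fund: 116 k$ used, total 621.
The 17 k$ tied up in vaccination drive is better spent on solar retrofit — total rises to 626 (120 k$).
Runner-up bike-lane pilot + vaccination drive + bridge inspection + open-data portal + river cleanup + microloan fund tops out at 621.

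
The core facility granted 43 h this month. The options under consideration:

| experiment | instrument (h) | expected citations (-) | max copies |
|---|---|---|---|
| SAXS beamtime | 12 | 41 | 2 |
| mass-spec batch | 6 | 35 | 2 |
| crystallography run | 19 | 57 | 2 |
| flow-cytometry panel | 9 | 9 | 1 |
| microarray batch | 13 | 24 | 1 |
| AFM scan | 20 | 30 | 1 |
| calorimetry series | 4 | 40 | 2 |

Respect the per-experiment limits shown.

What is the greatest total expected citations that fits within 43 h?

207

A density-first pass picks SAXS beamtime + 2×mass-spec batch + flow-cytometry panel + 2×calorimetry series — 200 at 41 h.
The 21 h tied up in SAXS beamtime and flow-cytometry panel is better spent on crystallography run — total rises to 207 (39 h).
That's the maximum — no swap from here does better than 207.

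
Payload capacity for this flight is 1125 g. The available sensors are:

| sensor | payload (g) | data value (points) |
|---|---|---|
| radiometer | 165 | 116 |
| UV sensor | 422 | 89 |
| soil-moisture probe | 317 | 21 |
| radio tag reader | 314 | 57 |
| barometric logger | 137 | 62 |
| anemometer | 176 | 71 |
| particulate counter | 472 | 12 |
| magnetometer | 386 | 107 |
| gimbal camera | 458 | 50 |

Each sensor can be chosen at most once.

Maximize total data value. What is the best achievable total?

The ratio heuristic lands on radiometer + barometric logger + anemometer + magnetometer (356) but leaves 261 g idle.
The 176 g tied up in anemometer is better spent on UV sensor — total rises to 374 (1110 g).
The closest alternative, radiometer + barometric logger + anemometer + magnetometer, reaches only 356.

374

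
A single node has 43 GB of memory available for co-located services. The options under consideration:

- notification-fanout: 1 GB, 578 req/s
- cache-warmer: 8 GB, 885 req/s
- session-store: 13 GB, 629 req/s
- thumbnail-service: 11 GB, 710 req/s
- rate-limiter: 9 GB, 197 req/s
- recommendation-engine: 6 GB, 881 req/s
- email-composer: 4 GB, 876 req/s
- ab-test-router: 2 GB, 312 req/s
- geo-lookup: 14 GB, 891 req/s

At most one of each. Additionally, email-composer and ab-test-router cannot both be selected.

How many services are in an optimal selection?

6

Best achievable throughput is 4559.
One optimal bundle: notification-fanout + cache-warmer + session-store + thumbnail-service + recommendation-engine + email-composer (43 GB).
Any selection reaching 4559 contains exactly 6 services.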